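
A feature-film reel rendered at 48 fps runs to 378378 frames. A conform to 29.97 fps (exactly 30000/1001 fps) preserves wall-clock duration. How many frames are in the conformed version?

236250 frames

Target frames = source frames × (target rate / source rate) = 378378 × (30000/1001)/(48) = 378378 × 625/1001 = 236250.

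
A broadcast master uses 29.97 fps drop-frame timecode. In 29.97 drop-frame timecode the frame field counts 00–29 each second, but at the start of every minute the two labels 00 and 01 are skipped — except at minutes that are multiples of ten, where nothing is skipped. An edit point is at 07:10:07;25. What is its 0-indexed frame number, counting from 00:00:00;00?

As if non-drop at 30 labels/s: (7 × 3600 + 10 × 60 + 7) × 30 + 25 = 774235.
Minute boundaries passed: 430; those not divisible by 10: 430 − 43 = 387; dropped labels = 2 × 387 = 774.
Actual frame index = 774235 − 774 = 773461.

773461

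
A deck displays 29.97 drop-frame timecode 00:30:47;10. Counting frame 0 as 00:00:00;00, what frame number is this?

55366

As if non-drop at 30 labels/s: (0 × 3600 + 30 × 60 + 47) × 30 + 10 = 55420.
Minute boundaries passed: 30; those not divisible by 10: 30 − 3 = 27; dropped labels = 2 × 27 = 54.
Actual frame index = 55420 − 54 = 55366.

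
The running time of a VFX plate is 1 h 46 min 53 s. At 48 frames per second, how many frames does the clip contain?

307824 frames

1 h 46 min 53 s = 6413 s.
Frames = 6413 × 48 = 307824.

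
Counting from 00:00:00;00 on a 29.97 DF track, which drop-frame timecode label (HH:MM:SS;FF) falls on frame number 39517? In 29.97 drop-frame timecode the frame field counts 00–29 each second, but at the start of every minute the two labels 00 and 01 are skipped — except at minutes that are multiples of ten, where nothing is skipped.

Ten DF minutes hold 17982 frames, so frame 39517 lies in block 2 (frames 35964–53945) with 3553 frames into that block.
The block's first minute is 1800 frames and the rest 1798 each; 3553 frames reaches minute 1, so 2 × 18 + 1 × 2 = 38 labels have been skipped so far.
Adding those back, label number 39517 + 38 = 39555 at 30 labels/s is 1318 s + 15 f = 0 h 21 min 58 s frame 15, i.e. 00:21:58;15.

00:21:58;15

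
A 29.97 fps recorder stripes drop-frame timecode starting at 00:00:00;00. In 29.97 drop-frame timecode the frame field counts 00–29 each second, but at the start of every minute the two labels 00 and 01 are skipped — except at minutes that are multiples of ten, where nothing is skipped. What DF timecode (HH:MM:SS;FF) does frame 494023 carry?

Ten DF minutes hold 17982 frames, so frame 494023 lies in block 27 (frames 485514–503495) with 8509 frames into that block.
The block's first minute is 1800 frames and the rest 1798 each; 8509 frames reaches minute 4, so 27 × 18 + 4 × 2 = 494 labels have been skipped so far.
Adding those back, label number 494023 + 494 = 494517 at 30 labels/s is 16483 s + 27 f = 4 h 34 min 43 s frame 27, i.e. 04:34:43;27.

04:34:43;27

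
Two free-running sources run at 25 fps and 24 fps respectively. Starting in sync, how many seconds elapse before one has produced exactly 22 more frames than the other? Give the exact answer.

22 seconds

The gap grows by |24 − 25| = 1 frame per second.
Time for a 22-frame gap: 22 ÷ (1) = 22 s.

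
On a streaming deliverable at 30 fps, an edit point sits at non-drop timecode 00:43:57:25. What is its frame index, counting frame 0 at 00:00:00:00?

Total seconds to the label: (0 × 3600 + 43 × 60 + 57) = 2637.
Frame index = 2637 × 30 + 25 = 79135.

79135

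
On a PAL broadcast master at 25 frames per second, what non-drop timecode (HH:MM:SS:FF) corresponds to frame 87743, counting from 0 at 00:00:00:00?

87743 ÷ 25 = 3509 full seconds, remainder 18 frames.
3509 s = 0 h 58 min 29 s.
Timecode: 00:58:29:18.

00:58:29:18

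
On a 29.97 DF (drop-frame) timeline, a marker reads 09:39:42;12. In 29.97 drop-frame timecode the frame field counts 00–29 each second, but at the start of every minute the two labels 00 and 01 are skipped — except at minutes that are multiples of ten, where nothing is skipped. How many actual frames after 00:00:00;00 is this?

1042428

As if non-drop at 30 labels/s: (9 × 3600 + 39 × 60 + 42) × 30 + 12 = 1043472.
Minute boundaries passed: 579; those not divisible by 10: 579 − 57 = 522; dropped labels = 2 × 522 = 1044.
Actual frame index = 1043472 − 1044 = 1042428.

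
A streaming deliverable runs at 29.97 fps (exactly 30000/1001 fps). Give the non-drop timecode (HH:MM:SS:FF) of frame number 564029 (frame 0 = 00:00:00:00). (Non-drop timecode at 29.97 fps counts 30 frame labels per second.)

05:13:20:29

564029 ÷ 30 = 18800 full seconds, remainder 29 frames.
18800 s = 5 h 13 min 20 s.
Timecode: 05:13:20:29.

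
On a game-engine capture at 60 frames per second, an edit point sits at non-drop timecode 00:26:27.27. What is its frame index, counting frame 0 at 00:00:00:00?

Total seconds to the label: (0 × 3600 + 26 × 60 + 27) = 1587.
Frame index = 1587 × 60 + 27 = 95247.

frame 95247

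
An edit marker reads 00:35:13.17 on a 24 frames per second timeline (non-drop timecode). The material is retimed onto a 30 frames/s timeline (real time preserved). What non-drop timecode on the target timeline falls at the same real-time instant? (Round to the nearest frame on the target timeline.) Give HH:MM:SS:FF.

Source frame index: (0×3600 + 35×60 + 13) × 24 + 17 = 50729.
Real time: 50729 / (24) = 50729/24 s.
Target frame: (50729/24) × (30) = 253645/4 ≈ 63411.250 → 63411.
At 30 labels/s: frame 63411 → 00:35:13:21.

00:35:13:21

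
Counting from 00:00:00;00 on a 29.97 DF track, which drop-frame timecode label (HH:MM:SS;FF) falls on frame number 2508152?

Ten DF minutes hold 17982 frames, so frame 2508152 lies in block 139 (frames 2499498–2517479) with 8654 frames into that block.
The block's first minute is 1800 frames and the rest 1798 each; 8654 frames reaches minute 4, so 139 × 18 + 4 × 2 = 2510 labels have been skipped so far.
Adding those back, label number 2508152 + 2510 = 2510662 at 30 labels/s is 83688 s + 22 f = 23 h 14 min 48 s frame 22, i.e. 23:14:48;22.

23:14:48;22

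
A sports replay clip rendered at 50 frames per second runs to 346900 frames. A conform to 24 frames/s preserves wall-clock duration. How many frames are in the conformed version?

Target frames = source frames × (target rate / source rate) = 346900 × (24)/(50) = 346900 × 12/25 = 166512.

166512 frames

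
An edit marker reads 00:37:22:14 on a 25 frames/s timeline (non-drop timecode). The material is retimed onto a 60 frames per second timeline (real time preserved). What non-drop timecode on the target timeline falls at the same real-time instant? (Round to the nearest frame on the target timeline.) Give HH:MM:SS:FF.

Source frame index: (0×3600 + 37×60 + 22) × 25 + 14 = 56064.
Real time: 56064 / (25) = 56064/25 s.
Target frame: (56064/25) × (60) = 672768/5 ≈ 134553.600 → 134554.
At 60 labels/s: frame 134554 → 00:37:22:34.

00:37:22:34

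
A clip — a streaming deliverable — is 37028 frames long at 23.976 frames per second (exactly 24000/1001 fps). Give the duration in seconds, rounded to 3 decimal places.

1544.376 seconds

Running time = 37028 × 1001/24000 = 9266257/6000 s ≈ 1544.376 s.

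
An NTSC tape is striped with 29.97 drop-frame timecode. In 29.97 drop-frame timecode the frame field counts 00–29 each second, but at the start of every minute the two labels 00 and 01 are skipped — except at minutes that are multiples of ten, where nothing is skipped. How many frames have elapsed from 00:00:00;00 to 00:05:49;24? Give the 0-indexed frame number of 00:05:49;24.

Complete 10-minute blocks: 0, each 17982 frames → 0.
Remaining 5 whole minutes in the current block: 1800 + 4 × 1798 = 8992 frames.
Within the current minute: 49 × 30 + 24 − 2 = 1492 (labels ;00/;01 skipped at this minute). Total = 0 + 8992 + 1492 = 10484.

10484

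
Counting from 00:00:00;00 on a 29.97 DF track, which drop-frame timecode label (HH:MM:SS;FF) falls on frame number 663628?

06:09:03;04

Ten DF minutes hold 17982 frames, so frame 663628 lies in block 36 (frames 647352–665333) with 16276 frames into that block.
The block's first minute is 1800 frames and the rest 1798 each; 16276 frames reaches minute 9, so 36 × 18 + 9 × 2 = 666 labels have been skipped so far.
Adding those back, label number 663628 + 666 = 664294 at 30 labels/s is 22143 s + 4 f = 6 h 9 min 3 s frame 4, i.e. 06:09:03;04.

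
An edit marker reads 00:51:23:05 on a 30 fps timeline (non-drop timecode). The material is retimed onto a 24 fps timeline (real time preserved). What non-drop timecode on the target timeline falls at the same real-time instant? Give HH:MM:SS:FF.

00:51:23:04

Source frame index: (0×3600 + 51×60 + 23) × 30 + 5 = 92495.
Real time: 92495 / (30) = 18499/6 s.
Target frame: (18499/6) × (24) = 73996.
At 24 labels/s: frame 73996 → 00:51:23:04.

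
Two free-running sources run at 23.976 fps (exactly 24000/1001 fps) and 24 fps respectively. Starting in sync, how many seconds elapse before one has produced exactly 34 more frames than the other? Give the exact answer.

The gap grows by |24 − 24000/1001| = 24/1001 frames per second.
Time for a 34-frame gap: 34 ÷ (24/1001) = 17017/12 s.

17017/12 seconds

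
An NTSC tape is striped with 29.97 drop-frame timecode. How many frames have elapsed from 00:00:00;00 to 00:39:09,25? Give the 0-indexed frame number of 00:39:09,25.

As if non-drop at 30 labels/s: (0 × 3600 + 39 × 60 + 9) × 30 + 25 = 70495.
Minute boundaries passed: 39; those not divisible by 10: 39 − 3 = 36; dropped labels = 2 × 36 = 72.
Actual frame index = 70495 − 72 = 70423.

70423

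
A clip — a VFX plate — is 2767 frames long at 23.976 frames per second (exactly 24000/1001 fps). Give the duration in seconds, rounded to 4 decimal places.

Running time = 2767 × 1001/24000 = 2769767/24000 s ≈ 115.4070 s.

115.4070 seconds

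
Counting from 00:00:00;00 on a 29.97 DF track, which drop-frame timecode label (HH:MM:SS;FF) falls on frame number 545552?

05:03:23;08

Ten DF minutes hold 17982 frames, so frame 545552 lies in block 30 (frames 539460–557441) with 6092 frames into that block.
The block's first minute is 1800 frames and the rest 1798 each; 6092 frames reaches minute 3, so 30 × 18 + 3 × 2 = 546 labels have been skipped so far.
Adding those back, label number 545552 + 546 = 546098 at 30 labels/s is 18203 s + 8 f = 5 h 3 min 23 s frame 8, i.e. 05:03:23;08.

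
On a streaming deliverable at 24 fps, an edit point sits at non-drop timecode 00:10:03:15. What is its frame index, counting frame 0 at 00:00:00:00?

14487

Total seconds to the label: (0 × 3600 + 10 × 60 + 3) = 603.
Frame index = 603 × 24 + 15 = 14487.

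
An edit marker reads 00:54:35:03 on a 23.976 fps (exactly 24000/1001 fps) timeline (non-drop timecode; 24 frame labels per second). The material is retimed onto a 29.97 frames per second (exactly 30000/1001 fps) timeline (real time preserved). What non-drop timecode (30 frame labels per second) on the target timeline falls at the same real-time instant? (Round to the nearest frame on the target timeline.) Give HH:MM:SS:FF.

Source frame index: (0×3600 + 54×60 + 35) × 24 + 3 = 78603.
Real time: 78603 / (24000/1001) = 26227201/8000 s.
Target frame: (26227201/8000) × (30000/1001) = 393015/4 ≈ 98253.750 → 98254.
At 30 labels/s: frame 98254 → 00:54:35:04.

00:54:35:04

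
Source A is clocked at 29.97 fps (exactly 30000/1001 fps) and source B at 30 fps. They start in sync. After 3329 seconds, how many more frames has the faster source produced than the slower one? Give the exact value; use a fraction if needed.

99870/1001 frames

A emits 30000/1001 × 3329 = 99870000/1001 frames; B emits 30 × 3329 = 99870.
Difference = 99870/1001 frames (≈ 99.7702); B is ahead of A.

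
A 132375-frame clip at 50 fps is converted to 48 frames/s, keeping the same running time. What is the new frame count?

127080 frames

Target frames = source frames × (target rate / source rate) = 132375 × (48)/(50) = 132375 × 24/25 = 127080.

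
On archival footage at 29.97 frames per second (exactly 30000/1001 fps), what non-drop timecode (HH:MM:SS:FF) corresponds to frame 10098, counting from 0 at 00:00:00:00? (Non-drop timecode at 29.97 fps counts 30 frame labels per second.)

00:05:36:18

10098 ÷ 30 = 336 full seconds, remainder 18 frames.
336 s = 0 h 5 min 36 s.
Timecode: 00:05:36:18.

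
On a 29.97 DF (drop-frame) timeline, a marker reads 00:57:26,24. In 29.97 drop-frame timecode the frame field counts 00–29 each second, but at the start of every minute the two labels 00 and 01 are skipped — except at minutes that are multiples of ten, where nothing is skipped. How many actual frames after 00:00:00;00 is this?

103300

Complete 10-minute blocks: 5, each 17982 frames → 89910.
Remaining 7 whole minutes in the current block: 1800 + 6 × 1798 = 12588 frames.
Within the current minute: 26 × 30 + 24 − 2 = 802 (labels ;00/;01 skipped at this minute). Total = 89910 + 12588 + 802 = 103300.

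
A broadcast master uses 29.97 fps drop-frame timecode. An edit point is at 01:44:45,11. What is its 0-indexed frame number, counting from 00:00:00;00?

188373

As if non-drop at 30 labels/s: (1 × 3600 + 44 × 60 + 45) × 30 + 11 = 188561.
Minute boundaries passed: 104; those not divisible by 10: 104 − 10 = 94; dropped labels = 2 × 94 = 188.
Actual frame index = 188561 − 188 = 188373.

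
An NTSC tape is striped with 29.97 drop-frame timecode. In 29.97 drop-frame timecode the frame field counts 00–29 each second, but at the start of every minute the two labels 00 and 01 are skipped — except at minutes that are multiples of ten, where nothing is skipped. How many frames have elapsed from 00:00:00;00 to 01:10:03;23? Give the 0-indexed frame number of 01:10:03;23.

125987

Complete 10-minute blocks: 7, each 17982 frames → 125874.
Remaining 0 whole minutes in the current block: 0 frames.
Within the current minute: 3 × 30 + 23 = 113. Total = 125874 + 0 + 113 = 125987.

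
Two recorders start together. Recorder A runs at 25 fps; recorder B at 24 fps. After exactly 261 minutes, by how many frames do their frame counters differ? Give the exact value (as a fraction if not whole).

261 min = 15660 s.
A emits 25 × 15660 = 391500 frames; B emits 24 × 15660 = 375840.
Difference = 15660 frames; B is behind A.

15660 frames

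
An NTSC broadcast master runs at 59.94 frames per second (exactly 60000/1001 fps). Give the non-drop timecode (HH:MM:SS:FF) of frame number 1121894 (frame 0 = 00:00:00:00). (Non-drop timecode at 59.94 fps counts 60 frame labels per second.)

05:11:38:14

1121894 ÷ 60 = 18698 full seconds, remainder 14 frames.
18698 s = 5 h 11 min 38 s.
Timecode: 05:11:38:14.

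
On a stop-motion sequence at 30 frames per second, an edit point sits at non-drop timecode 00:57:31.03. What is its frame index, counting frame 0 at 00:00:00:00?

103533

Total seconds to the label: (0 × 3600 + 57 × 60 + 31) = 3451.
Frame index = 3451 × 30 + 3 = 103533.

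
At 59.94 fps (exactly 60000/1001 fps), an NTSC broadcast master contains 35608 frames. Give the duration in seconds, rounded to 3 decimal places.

594.060 seconds

Running time = 35608 × 1001/60000 = 4455451/7500 s ≈ 594.060 s.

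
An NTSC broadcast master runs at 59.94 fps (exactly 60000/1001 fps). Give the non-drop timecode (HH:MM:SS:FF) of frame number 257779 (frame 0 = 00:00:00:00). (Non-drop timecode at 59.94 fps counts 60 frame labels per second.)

257779 ÷ 60 = 4296 full seconds, remainder 19 frames.
4296 s = 1 h 11 min 36 s.
Timecode: 01:11:36:19.

01:11:36:19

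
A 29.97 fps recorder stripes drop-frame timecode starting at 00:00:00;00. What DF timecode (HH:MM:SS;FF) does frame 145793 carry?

01:21:04;19

Ten DF minutes hold 17982 frames, so frame 145793 lies in block 8 (frames 143856–161837) with 1937 frames into that block.
The block's first minute is 1800 frames and the rest 1798 each; 1937 frames reaches minute 1, so 8 × 18 + 1 × 2 = 146 labels have been skipped so far.
Adding those back, label number 145793 + 146 = 145939 at 30 labels/s is 4864 s + 19 f = 1 h 21 min 4 s frame 19, i.e. 01:21:04;19.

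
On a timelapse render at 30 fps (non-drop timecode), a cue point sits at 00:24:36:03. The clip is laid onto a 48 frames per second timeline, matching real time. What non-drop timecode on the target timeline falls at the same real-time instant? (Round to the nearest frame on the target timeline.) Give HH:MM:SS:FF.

Source frame index: (0×3600 + 24×60 + 36) × 30 + 3 = 44283.
Real time: 44283 / (30) = 14761/10 s.
Target frame: (14761/10) × (48) = 354264/5 ≈ 70852.800 → 70853.
At 48 labels/s: frame 70853 → 00:24:36:05.

00:24:36:05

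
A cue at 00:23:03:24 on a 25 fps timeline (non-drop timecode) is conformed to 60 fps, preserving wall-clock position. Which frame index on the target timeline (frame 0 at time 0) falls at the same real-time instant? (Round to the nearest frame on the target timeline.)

Source frame index: (0×3600 + 23×60 + 3) × 25 + 24 = 34599.
Real time: 34599 / (25) = 34599/25 s.
Target frame: (34599/25) × (60) = 415188/5 ≈ 83037.600 → 83038.

frame 83038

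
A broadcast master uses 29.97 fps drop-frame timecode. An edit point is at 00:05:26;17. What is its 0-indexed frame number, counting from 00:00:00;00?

As if non-drop at 30 labels/s: (0 × 3600 + 5 × 60 + 26) × 30 + 17 = 9797.
Minute boundaries passed: 5; those not divisible by 10: 5 − 0 = 5; dropped labels = 2 × 5 = 10.
Actual frame index = 9797 − 10 = 9787.

9787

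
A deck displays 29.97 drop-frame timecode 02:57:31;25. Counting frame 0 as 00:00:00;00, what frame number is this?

319235

As if non-drop at 30 labels/s: (2 × 3600 + 57 × 60 + 31) × 30 + 25 = 319555.
Minute boundaries passed: 177; those not divisible by 10: 177 − 17 = 160; dropped labels = 2 × 160 = 320.
Actual frame index = 319555 − 320 = 319235.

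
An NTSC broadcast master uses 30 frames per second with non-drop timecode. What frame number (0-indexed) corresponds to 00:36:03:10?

64900

Total seconds to the label: (0 × 3600 + 36 × 60 + 3) = 2163.
Frame index = 2163 × 30 + 10 = 64900.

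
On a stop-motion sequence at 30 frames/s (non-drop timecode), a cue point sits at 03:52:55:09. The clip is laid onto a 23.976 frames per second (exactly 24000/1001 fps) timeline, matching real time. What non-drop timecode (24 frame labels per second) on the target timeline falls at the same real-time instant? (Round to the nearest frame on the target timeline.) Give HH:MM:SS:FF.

03:52:41:08

Source frame index: (3×3600 + 52×60 + 55) × 30 + 9 = 419259.
Real time: 419259 / (30) = 139753/10 s.
Target frame: (139753/10) × (24000/1001) = 335407200/1001 ≈ 335072.128 → 335072.
At 24 labels/s: frame 335072 → 03:52:41:08.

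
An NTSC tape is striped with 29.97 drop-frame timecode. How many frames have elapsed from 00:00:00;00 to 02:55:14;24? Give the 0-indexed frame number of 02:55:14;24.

As if non-drop at 30 labels/s: (2 × 3600 + 55 × 60 + 14) × 30 + 24 = 315444.
Minute boundaries passed: 175; those not divisible by 10: 175 − 17 = 158; dropped labels = 2 × 158 = 316.
Actual frame index = 315444 − 316 = 315128.

315128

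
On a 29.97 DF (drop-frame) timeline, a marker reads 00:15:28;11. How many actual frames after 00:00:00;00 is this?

Complete 10-minute blocks: 1, each 17982 frames → 17982.
Remaining 5 whole minutes in the current block: 1800 + 4 × 1798 = 8992 frames.
Within the current minute: 28 × 30 + 11 − 2 = 849 (labels ;00/;01 skipped at this minute). Total = 17982 + 8992 + 849 = 27823.

27823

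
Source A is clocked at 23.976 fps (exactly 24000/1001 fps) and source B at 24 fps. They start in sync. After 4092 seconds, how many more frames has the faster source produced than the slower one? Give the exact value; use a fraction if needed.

A emits 24000/1001 × 4092 = 8928000/91 frames; B emits 24 × 4092 = 98208.
Difference = 8928/91 frames (≈ 98.1099); B is ahead of A.

8928/91 frames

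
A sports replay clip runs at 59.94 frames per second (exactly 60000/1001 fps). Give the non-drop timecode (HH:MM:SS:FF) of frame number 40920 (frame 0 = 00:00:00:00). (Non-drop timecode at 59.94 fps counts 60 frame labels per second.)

40920 ÷ 60 = 682 full seconds, remainder 0 frames.
682 s = 0 h 11 min 22 s.
Timecode: 00:11:22:00.

00:11:22:00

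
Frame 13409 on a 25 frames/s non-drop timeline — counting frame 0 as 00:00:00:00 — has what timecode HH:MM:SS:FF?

00:08:56:09

13409 ÷ 25 = 536 full seconds, remainder 9 frames.
536 s = 0 h 8 min 56 s.
Timecode: 00:08:56:09.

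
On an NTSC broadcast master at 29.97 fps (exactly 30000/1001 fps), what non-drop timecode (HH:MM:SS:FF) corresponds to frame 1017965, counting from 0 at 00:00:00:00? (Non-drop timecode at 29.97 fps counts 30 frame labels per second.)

09:25:32:05

1017965 ÷ 30 = 33932 full seconds, remainder 5 frames.
33932 s = 9 h 25 min 32 s.
Timecode: 09:25:32:05.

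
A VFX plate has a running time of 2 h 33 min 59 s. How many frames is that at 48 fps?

443472 frames

2 h 33 min 59 s = 9239 s.
Frames = 9239 × 48 = 443472.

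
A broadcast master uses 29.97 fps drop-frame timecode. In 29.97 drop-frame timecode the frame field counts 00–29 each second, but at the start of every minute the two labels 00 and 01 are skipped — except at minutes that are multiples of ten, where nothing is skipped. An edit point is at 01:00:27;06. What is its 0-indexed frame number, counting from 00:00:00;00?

Complete 10-minute blocks: 6, each 17982 frames → 107892.
Remaining 0 whole minutes in the current block: 0 frames.
Within the current minute: 27 × 30 + 6 = 816. Total = 107892 + 0 + 816 = 108708.

108708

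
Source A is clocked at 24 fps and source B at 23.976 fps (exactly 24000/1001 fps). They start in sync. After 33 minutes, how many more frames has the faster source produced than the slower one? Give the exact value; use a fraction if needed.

4320/91 frames

33 min = 1980 s.
A emits 24 × 1980 = 47520 frames; B emits 24000/1001 × 1980 = 4320000/91.
Difference = 4320/91 frames (≈ 47.4725); B is behind A.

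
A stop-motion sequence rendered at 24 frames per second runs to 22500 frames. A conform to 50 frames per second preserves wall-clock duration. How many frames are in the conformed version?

46875 frames

Target frames = source frames × (target rate / source rate) = 22500 × (50)/(24) = 22500 × 25/12 = 46875.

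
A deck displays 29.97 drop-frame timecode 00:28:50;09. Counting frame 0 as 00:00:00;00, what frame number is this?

51857

Complete 10-minute blocks: 2, each 17982 frames → 35964.
Remaining 8 whole minutes in the current block: 1800 + 7 × 1798 = 14386 frames.
Within the current minute: 50 × 30 + 9 − 2 = 1507 (labels ;00/;01 skipped at this minute). Total = 35964 + 14386 + 1507 = 51857.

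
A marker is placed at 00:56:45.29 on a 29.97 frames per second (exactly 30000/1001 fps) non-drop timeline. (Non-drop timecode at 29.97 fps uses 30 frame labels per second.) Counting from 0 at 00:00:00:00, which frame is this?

frame 102179

Total seconds to the label: (0 × 3600 + 56 × 60 + 45) = 3405.
Frame index = 3405 × 30 + 29 = 102179.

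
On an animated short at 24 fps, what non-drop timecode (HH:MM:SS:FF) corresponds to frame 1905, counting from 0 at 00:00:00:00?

00:01:19:09

1905 ÷ 24 = 79 full seconds, remainder 9 frames.
79 s = 0 h 1 min 19 s.
Timecode: 00:01:19:09.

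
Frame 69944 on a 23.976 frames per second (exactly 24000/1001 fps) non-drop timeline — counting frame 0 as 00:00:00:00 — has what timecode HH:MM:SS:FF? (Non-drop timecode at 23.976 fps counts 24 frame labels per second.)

69944 ÷ 24 = 2914 full seconds, remainder 8 frames.
2914 s = 0 h 48 min 34 s.
Timecode: 00:48:34:08.

00:48:34:08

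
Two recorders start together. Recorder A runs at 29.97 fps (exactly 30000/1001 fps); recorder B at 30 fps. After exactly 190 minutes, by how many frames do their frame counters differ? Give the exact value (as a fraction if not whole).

342000/1001 frames

190 min = 11400 s.
A emits 30000/1001 × 11400 = 342000000/1001 frames; B emits 30 × 11400 = 342000.
Difference = 342000/1001 frames (≈ 341.6583); B is ahead of A.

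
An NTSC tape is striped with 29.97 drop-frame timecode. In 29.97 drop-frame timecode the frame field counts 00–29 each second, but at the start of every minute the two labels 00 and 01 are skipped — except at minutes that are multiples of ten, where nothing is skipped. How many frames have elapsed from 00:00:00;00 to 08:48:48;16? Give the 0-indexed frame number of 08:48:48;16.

950904

As if non-drop at 30 labels/s: (8 × 3600 + 48 × 60 + 48) × 30 + 16 = 951856.
Minute boundaries passed: 528; those not divisible by 10: 528 − 52 = 476; dropped labels = 2 × 476 = 952.
Actual frame index = 951856 − 952 = 950904.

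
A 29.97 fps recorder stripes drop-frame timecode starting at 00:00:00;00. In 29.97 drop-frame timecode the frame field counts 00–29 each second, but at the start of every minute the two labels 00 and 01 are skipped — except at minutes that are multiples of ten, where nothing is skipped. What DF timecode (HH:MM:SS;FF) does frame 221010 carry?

02:02:54;10

Each 10-minute DF block holds 10 × 60 × 30 − 9 × 2 = 17982 frames. 221010 ÷ 17982 → 12 full blocks, remainder 5226.
Within the partial block the first minute is 1800 frames and each further minute 1798, so 2 further minute boundaries passed. Total skipped labels = 18 × 12 + 2 × 2 = 220.
Non-drop label index = 221010 + 220 = 221230; at 30 labels/s that is 02:02:54:10, i.e. DF 02:02:54;10.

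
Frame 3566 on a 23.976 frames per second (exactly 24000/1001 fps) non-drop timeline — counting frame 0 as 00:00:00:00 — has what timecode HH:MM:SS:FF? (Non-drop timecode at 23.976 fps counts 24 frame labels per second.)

00:02:28:14

3566 ÷ 24 = 148 full seconds, remainder 14 frames.
148 s = 0 h 2 min 28 s.
Timecode: 00:02:28:14.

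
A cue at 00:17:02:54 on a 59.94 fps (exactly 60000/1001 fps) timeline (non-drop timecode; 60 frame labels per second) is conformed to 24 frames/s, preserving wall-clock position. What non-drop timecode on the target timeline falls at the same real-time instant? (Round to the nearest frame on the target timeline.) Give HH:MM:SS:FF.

00:17:03:22

Source frame index: (0×3600 + 17×60 + 2) × 60 + 54 = 61374.
Real time: 61374 / (60000/1001) = 10239229/10000 s.
Target frame: (10239229/10000) × (24) = 30717687/1250 ≈ 24574.150 → 24574.
At 24 labels/s: frame 24574 → 00:17:03:22.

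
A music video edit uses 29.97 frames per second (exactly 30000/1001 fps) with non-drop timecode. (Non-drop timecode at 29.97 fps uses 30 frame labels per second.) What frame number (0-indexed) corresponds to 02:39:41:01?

287431

Total seconds to the label: (2 × 3600 + 39 × 60 + 41) = 9581.
Frame index = 9581 × 30 + 1 = 287431.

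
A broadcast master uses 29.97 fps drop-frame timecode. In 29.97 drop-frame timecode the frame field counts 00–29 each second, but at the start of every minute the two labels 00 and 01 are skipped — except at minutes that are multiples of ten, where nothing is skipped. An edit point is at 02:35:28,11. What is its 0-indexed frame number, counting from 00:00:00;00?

279571

As if non-drop at 30 labels/s: (2 × 3600 + 35 × 60 + 28) × 30 + 11 = 279851.
Minute boundaries passed: 155; those not divisible by 10: 155 − 15 = 140; dropped labels = 2 × 140 = 280.
Actual frame index = 279851 − 280 = 279571.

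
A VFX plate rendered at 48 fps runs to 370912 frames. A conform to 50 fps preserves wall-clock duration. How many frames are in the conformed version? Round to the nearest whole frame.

Frames at target rate = 370912 × (50) / (48) = 1159100/3 ≈ 386366.667.
Nearest whole frame: 386367.

386367 frames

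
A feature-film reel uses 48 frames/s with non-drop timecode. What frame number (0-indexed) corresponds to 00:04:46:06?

Total seconds to the label: (0 × 3600 + 4 × 60 + 46) = 286.
Frame index = 286 × 48 + 6 = 13734.

13734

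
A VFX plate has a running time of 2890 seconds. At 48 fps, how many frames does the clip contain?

Frames = 2890 × 48 = 138720.

138720 frames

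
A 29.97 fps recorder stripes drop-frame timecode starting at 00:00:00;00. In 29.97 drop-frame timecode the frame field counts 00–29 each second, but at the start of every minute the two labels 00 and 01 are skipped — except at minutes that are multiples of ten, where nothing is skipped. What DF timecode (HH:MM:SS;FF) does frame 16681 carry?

Ten DF minutes hold 17982 frames, so frame 16681 lies in block 0 (frames 0–17981) with 16681 frames into that block.
The block's first minute is 1800 frames and the rest 1798 each; 16681 frames reaches minute 9, so 0 × 18 + 9 × 2 = 18 labels have been skipped so far.
Adding those back, label number 16681 + 18 = 16699 at 30 labels/s is 556 s + 19 f = 0 h 9 min 16 s frame 19, i.e. 00:09:16;19.

00:09:16;19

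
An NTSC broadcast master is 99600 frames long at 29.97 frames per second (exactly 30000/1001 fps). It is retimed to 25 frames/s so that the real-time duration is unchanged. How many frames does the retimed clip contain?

Target frames = source frames × (target rate / source rate) = 99600 × (25)/(30000/1001) = 99600 × 1001/1200 = 83083.

83083 frames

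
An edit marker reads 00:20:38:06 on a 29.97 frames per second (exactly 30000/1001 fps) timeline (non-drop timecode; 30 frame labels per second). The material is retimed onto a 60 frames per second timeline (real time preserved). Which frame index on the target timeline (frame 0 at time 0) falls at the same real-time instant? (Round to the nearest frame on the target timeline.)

Source frame index: (0×3600 + 20×60 + 38) × 30 + 6 = 37146.
Real time: 37146 / (30000/1001) = 6197191/5000 s.
Target frame: (6197191/5000) × (60) = 18591573/250 ≈ 74366.292 → 74366.

frame 74366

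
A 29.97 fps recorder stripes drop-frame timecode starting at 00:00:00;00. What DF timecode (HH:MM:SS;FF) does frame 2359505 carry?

Each 10-minute DF block holds 10 × 60 × 30 − 9 × 2 = 17982 frames. 2359505 ÷ 17982 → 131 full blocks, remainder 3863.
Within the partial block the first minute is 1800 frames and each further minute 1798, so 2 further minute boundaries passed. Total skipped labels = 18 × 131 + 2 × 2 = 2362.
Non-drop label index = 2359505 + 2362 = 2361867; at 30 labels/s that is 21:52:08:27, i.e. DF 21:52:08;27.

21:52:08;27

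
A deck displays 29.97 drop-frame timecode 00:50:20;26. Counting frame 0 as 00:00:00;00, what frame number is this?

90536

Complete 10-minute blocks: 5, each 17982 frames → 89910.
Remaining 0 whole minutes in the current block: 0 frames.
Within the current minute: 20 × 30 + 26 = 626. Total = 89910 + 0 + 626 = 90536.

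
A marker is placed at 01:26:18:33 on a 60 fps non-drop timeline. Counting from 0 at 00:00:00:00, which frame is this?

frame 310713

Total seconds to the label: (1 × 3600 + 26 × 60 + 18) = 5178.
Frame index = 5178 × 60 + 33 = 310713.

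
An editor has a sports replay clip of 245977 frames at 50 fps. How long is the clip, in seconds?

4919.54 seconds

Running time = 245977 / (50) = 4919.54 s.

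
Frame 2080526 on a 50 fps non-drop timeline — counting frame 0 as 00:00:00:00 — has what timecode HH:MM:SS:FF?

11:33:30:26

2080526 ÷ 50 = 41610 full seconds, remainder 26 frames.
41610 s = 11 h 33 min 30 s.
Timecode: 11:33:30:26.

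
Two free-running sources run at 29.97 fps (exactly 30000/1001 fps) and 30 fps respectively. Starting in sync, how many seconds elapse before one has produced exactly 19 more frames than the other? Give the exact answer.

19019/30 seconds

The gap grows by |30 − 30000/1001| = 30/1001 frames per second.
Time for a 19-frame gap: 19 ÷ (30/1001) = 19019/30 s.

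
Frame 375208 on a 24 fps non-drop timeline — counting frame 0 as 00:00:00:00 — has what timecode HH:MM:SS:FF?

04:20:33:16

375208 ÷ 24 = 15633 full seconds, remainder 16 frames.
15633 s = 4 h 20 min 33 s.
Timecode: 04:20:33:16.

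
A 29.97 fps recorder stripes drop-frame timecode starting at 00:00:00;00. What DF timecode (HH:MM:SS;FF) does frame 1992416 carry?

18:28:00;12

Ten DF minutes hold 17982 frames, so frame 1992416 lies in block 110 (frames 1978020–1996001) with 14396 frames into that block.
The block's first minute is 1800 frames and the rest 1798 each; 14396 frames reaches minute 8, so 110 × 18 + 8 × 2 = 1996 labels have been skipped so far.
Adding those back, label number 1992416 + 1996 = 1994412 at 30 labels/s is 66480 s + 12 f = 18 h 28 min 0 s frame 12, i.e. 18:28:00;12.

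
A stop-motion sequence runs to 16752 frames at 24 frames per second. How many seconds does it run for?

698 seconds

Running time = 16752 / (24) = 698 s.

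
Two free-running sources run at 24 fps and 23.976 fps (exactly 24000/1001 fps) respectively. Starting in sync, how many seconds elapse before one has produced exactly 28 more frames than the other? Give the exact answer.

7007/6 seconds

The gap grows by |24000/1001 − 24| = 24/1001 frames per second.
Time for a 28-frame gap: 28 ÷ (24/1001) = 7007/6 s.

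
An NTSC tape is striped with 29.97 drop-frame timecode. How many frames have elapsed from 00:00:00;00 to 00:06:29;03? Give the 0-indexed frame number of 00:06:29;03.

11661

Complete 10-minute blocks: 0, each 17982 frames → 0.
Remaining 6 whole minutes in the current block: 1800 + 5 × 1798 = 10790 frames.
Within the current minute: 29 × 30 + 3 − 2 = 871 (labels ;00/;01 skipped at this minute). Total = 0 + 10790 + 871 = 11661.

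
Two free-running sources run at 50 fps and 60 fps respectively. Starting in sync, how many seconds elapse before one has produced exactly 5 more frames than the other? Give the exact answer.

0.5 seconds

The gap grows by |60 − 50| = 10 frames per second.
Time for a 5-frame gap: 5 ÷ (10) = 0.5 s.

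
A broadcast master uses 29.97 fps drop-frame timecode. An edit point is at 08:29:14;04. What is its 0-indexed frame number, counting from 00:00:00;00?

Complete 10-minute blocks: 50, each 17982 frames → 899100.
Remaining 9 whole minutes in the current block: 1800 + 8 × 1798 = 16184 frames.
Within the current minute: 14 × 30 + 4 − 2 = 422 (labels ;00/;01 skipped at this minute). Total = 899100 + 16184 + 422 = 915706.

915706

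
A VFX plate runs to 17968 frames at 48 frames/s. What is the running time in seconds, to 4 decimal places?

374.3333 seconds

Running time = 17968 × 1/48 = 1123/3 s ≈ 374.3333 s.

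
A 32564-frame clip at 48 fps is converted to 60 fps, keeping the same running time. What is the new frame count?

40705 frames

Target frames = source frames × (target rate / source rate) = 32564 × (60)/(48) = 32564 × 5/4 = 40705.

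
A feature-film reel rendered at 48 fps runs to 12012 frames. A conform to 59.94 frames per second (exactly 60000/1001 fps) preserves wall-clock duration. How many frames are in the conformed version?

15000 frames

Target frames = source frames × (target rate / source rate) = 12012 × (60000/1001)/(48) = 12012 × 1250/1001 = 15000.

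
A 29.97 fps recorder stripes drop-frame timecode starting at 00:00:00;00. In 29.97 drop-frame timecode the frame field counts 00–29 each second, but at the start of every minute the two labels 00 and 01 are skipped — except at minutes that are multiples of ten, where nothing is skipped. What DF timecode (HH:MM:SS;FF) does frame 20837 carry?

00:11:35;07

Each 10-minute DF block holds 10 × 60 × 30 − 9 × 2 = 17982 frames. 20837 ÷ 17982 → 1 full block, remainder 2855.
Within the partial block the first minute is 1800 frames and each further minute 1798, so 1 further minute boundary passed. Total skipped labels = 18 × 1 + 2 × 1 = 20.
Non-drop label index = 20837 + 20 = 20857; at 30 labels/s that is 00:11:35:07, i.e. DF 00:11:35;07.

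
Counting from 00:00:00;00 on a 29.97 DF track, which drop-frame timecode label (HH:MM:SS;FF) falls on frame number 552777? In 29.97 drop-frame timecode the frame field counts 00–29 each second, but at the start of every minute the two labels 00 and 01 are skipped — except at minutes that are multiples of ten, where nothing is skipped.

05:07:24;11

Each 10-minute DF block holds 10 × 60 × 30 − 9 × 2 = 17982 frames. 552777 ÷ 17982 → 30 full blocks, remainder 13317.
Within the partial block the first minute is 1800 frames and each further minute 1798, so 7 further minute boundaries passed. Total skipped labels = 18 × 30 + 2 × 7 = 554.
Non-drop label index = 552777 + 554 = 553331; at 30 labels/s that is 05:07:24:11, i.e. DF 05:07:24;11.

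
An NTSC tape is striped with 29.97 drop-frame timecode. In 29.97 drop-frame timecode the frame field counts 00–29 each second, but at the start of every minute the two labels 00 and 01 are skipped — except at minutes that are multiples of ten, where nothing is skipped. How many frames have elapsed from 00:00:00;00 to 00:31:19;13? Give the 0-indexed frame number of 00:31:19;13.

As if non-drop at 30 labels/s: (0 × 3600 + 31 × 60 + 19) × 30 + 13 = 56383.
Minute boundaries passed: 31; those not divisible by 10: 31 − 3 = 28; dropped labels = 2 × 28 = 56.
Actual frame index = 56383 − 56 = 56327.

56327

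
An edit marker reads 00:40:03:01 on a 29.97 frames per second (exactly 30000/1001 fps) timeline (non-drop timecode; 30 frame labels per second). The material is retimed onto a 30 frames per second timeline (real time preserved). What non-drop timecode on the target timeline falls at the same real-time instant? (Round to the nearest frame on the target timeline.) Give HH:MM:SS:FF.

Source frame index: (0×3600 + 40×60 + 3) × 30 + 1 = 72091.
Real time: 72091 / (30000/1001) = 72163091/30000 s.
Target frame: (72163091/30000) × (30) = 72163091/1000 ≈ 72163.091 → 72163.
At 30 labels/s: frame 72163 → 00:40:05:13.

00:40:05:13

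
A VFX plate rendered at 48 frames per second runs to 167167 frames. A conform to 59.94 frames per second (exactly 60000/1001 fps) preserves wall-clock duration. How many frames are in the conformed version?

Target frames = source frames × (target rate / source rate) = 167167 × (60000/1001)/(48) = 167167 × 1250/1001 = 208750.

208750 frames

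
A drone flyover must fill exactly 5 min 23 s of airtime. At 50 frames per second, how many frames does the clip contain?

5 min 23 s = 323 s.
Frames = 323 × 50 = 16150.

16150 frames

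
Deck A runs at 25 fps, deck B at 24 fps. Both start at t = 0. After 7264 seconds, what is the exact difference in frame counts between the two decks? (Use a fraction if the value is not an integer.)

7264 frames

A emits 25 × 7264 = 181600 frames; B emits 24 × 7264 = 174336.
Difference = 7264 frames; B is behind A.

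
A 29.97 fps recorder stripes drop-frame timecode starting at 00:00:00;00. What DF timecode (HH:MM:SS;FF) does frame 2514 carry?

00:01:23;26

Each 10-minute DF block holds 10 × 60 × 30 − 9 × 2 = 17982 frames. 2514 ÷ 17982 → 0 full blocks, remainder 2514.
Within the partial block the first minute is 1800 frames and each further minute 1798, so 1 further minute boundary passed. Total skipped labels = 18 × 0 + 2 × 1 = 2.
Non-drop label index = 2514 + 2 = 2516; at 30 labels/s that is 00:01:23:26, i.e. DF 00:01:23;26.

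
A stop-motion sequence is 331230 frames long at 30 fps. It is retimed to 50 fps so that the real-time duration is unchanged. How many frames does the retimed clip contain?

552050 frames

Target frames = source frames × (target rate / source rate) = 331230 × (50)/(30) = 331230 × 5/3 = 552050.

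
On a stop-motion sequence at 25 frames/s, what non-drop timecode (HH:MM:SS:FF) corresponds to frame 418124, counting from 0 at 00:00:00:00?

418124 ÷ 25 = 16724 full seconds, remainder 24 frames.
16724 s = 4 h 38 min 44 s.
Timecode: 04:38:44:24.

04:38:44:24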